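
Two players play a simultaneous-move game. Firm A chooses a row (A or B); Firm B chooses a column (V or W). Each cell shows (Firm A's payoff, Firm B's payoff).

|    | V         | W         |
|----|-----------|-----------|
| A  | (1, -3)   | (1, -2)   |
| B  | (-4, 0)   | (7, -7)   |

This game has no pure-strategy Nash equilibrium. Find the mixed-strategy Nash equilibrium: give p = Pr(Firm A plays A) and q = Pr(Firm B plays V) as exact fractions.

In a mixed NE each player is indifferent between their pure strategies, so the opponent's mix sets the indifference.
Firm B indifferent between V and W: p·(-3) + (1−p)·0 = p·(-2) + (1−p)·(-7) ⟹ 0 + (-3)p = (-7) + 5p ⟹ p = 7/8.
Firm A indifferent between A and B: q·1 + (1−q)·1 = q·(-4) + (1−q)·7 ⟹ 1 + 0q = 7 + (-11)q ⟹ q = 6/11.

p = 7/8, q = 6/11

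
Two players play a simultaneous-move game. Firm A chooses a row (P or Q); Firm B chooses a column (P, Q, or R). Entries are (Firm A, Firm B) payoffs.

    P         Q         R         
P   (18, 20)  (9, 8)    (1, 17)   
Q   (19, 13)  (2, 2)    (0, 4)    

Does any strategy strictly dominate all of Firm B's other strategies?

P

A strategy is strictly dominant if it gives Firm B a strictly higher payoff than every other strategy, against every choice by the opponent.
P strictly dominates: vs P: 20 > each of {8, 17}; vs Q: 13 > each of {2, 4}.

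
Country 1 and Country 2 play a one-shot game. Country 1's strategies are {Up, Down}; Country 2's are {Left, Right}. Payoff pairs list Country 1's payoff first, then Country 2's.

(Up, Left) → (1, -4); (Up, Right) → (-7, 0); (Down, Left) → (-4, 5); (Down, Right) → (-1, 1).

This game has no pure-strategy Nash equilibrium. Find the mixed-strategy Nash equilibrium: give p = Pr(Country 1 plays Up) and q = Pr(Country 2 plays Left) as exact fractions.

p = 1/2, q = 6/11

Each player's mixing probability is pinned down by making the *other* player indifferent.
Country 2 indifferent between Left and Right: p·(-4) + (1−p)·5 = p·0 + (1−p)·1 ⟹ 5 + (-9)p = 1 + (-1)p ⟹ p = 1/2.
Country 1 indifferent between Up and Down: q·1 + (1−q)·(-7) = q·(-4) + (1−q)·(-1) ⟹ (-7) + 8q = (-1) + (-3)q ⟹ q = 6/11.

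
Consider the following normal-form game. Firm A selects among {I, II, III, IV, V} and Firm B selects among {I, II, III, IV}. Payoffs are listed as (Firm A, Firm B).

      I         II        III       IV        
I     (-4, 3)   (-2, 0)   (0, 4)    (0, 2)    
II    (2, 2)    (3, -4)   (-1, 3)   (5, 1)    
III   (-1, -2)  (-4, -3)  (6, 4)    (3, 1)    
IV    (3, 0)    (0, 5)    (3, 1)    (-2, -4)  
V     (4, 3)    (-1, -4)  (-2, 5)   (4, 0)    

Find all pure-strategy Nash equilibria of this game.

(III, III)

Find each player's best response to every opponent strategy; NE are the intersections.
Firm A's best responses — vs I: V (payoff 4); vs II: II (payoff 3); vs III: III (payoff 6); vs IV: II (payoff 5).
Firm B's best responses — vs I: III (payoff 4); vs II: III (payoff 3); vs III: III (payoff 4); vs IV: II (payoff 5); vs V: III (payoff 5).
The only mutual best response is (III, III); neither player gains by switching there.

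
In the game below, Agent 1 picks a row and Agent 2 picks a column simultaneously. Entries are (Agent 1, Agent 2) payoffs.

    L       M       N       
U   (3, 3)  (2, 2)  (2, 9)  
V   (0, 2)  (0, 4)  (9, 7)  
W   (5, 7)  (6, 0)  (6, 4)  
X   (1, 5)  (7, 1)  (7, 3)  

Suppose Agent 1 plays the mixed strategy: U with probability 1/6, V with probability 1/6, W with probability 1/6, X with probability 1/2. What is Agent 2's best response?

N

Compute Agent 2's expected payoff from each pure strategy against the given mix.
L: (1/6)·3 + (1/6)·2 + (1/6)·7 + (1/2)·5 = 9/2
M: (1/6)·2 + (1/6)·4 + (1/6)·0 + (1/2)·1 = 3/2
N: (1/6)·9 + (1/6)·7 + (1/6)·4 + (1/2)·3 = 29/6
Highest expected payoff is 29/6, from N.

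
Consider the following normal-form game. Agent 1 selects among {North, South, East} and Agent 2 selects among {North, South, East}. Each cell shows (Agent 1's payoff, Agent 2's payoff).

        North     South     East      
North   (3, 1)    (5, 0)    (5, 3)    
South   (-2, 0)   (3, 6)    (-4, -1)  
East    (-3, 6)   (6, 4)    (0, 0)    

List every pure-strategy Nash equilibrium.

(North, East)

A profile is a Nash equilibrium when each player is best-responding to the other.
Agent 1's best responses — vs North: North (payoff 3); vs South: East (payoff 6); vs East: North (payoff 5).
Agent 2's best responses — vs North: East (payoff 3); vs South: South (payoff 6); vs East: North (payoff 6).
The only mutual best response is (North, East); neither player gains by switching there.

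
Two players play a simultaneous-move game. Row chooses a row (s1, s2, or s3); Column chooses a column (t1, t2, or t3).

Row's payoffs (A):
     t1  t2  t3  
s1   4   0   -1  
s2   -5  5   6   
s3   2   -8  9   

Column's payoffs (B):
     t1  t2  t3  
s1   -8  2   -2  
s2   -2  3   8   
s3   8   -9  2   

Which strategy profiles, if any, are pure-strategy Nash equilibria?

A profile is a Nash equilibrium when each player is best-responding to the other.
Row's best responses — vs t1: s1 (payoff 4); vs t2: s2 (payoff 5); vs t3: s3 (payoff 9).
Column's best responses — vs s1: t2 (payoff 2); vs s2: t3 (payoff 8); vs s3: t1 (payoff 8).
No cell has both players best-responding. For instance, Row's best reply to t2 is s2, but against s2 Column prefers t3 over t2.

None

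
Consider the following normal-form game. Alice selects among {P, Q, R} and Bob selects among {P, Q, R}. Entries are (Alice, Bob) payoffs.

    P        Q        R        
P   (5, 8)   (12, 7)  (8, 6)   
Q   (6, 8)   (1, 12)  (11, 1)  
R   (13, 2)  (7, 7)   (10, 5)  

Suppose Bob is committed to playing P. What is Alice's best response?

R

With Bob fixed at P, Alice's payoffs are: P → 5, Q → 6, R → 13.
The maximum is 13, achieved by R.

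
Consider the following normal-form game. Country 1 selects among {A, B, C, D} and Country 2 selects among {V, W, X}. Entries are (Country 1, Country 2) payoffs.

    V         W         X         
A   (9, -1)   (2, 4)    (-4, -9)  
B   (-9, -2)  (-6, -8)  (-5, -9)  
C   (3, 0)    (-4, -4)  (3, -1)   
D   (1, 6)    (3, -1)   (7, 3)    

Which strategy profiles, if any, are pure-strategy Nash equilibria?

No pure-strategy Nash equilibrium

A profile is a Nash equilibrium when each player is best-responding to the other.
Country 1's best responses — vs V: A (payoff 9); vs W: D (payoff 3); vs X: D (payoff 7).
Country 2's best responses — vs A: W (payoff 4); vs B: V (payoff -2); vs C: V (payoff 0); vs D: V (payoff 6).
No cell has both players best-responding. For instance, Country 1's best reply to V is A, but against A Country 2 prefers W over V.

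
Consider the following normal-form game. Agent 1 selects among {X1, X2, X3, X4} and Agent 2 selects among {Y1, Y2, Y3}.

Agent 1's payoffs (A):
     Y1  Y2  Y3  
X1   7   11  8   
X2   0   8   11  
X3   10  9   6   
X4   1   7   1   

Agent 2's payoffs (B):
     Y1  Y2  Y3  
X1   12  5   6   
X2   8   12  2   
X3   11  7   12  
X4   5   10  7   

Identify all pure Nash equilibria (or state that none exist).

A profile is a Nash equilibrium when each player is best-responding to the other.
Agent 1's best responses — vs Y1: X3 (payoff 10); vs Y2: X1 (payoff 11); vs Y3: X2 (payoff 11).
Agent 2's best responses — vs X1: Y1 (payoff 12); vs X2: Y2 (payoff 12); vs X3: Y3 (payoff 12); vs X4: Y2 (payoff 10).
No cell has both players best-responding. For instance, Agent 1's best reply to Y2 is X1, but against X1 Agent 2 prefers Y1 over Y2.

No pure-strategy Nash equilibrium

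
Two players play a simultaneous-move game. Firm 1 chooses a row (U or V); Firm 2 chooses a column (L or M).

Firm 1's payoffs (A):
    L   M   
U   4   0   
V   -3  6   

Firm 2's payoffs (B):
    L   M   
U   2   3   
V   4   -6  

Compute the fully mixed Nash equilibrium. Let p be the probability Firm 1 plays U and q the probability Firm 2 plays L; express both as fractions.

Each player's mixing probability is pinned down by making the *other* player indifferent.
Firm 2 indifferent between L and M: p·2 + (1−p)·4 = p·3 + (1−p)·(-6) ⟹ 4 + (-2)p = (-6) + 9p ⟹ p = 10/11.
Firm 1 indifferent between U and V: q·4 + (1−q)·0 = q·(-3) + (1−q)·6 ⟹ 0 + 4q = 6 + (-9)q ⟹ q = 6/13.

p = 10/11, q = 6/13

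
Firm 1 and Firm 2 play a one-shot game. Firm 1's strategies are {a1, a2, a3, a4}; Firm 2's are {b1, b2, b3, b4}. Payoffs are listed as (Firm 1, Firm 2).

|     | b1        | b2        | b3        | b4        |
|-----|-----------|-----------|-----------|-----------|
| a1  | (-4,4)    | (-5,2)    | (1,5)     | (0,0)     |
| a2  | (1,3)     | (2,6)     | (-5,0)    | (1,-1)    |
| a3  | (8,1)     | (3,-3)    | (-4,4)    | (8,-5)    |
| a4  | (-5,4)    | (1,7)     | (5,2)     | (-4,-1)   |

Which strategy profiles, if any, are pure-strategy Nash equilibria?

A profile is a Nash equilibrium when each player is best-responding to the other.
Firm 1's best responses — vs b1: a3 (payoff 8); vs b2: a3 (payoff 3); vs b3: a4 (payoff 5); vs b4: a3 (payoff 8).
Firm 2's best responses — vs a1: b3 (payoff 5); vs a2: b2 (payoff 6); vs a3: b3 (payoff 4); vs a4: b2 (payoff 7).
No cell has both players best-responding. For instance, Firm 1's best reply to b2 is a3, but against a3 Firm 2 prefers b3 over b2.

No pure-strategy Nash equilibrium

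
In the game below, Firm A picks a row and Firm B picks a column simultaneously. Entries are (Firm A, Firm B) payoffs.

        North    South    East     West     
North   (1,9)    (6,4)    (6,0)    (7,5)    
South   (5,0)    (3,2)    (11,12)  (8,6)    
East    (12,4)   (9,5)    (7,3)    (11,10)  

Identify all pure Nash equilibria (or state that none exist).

Find each player's best response to every opponent strategy; NE are the intersections.
Firm A's best responses — vs North: East (payoff 12); vs South: East (payoff 9); vs East: South (payoff 11); vs West: East (payoff 11).
Firm B's best responses — vs North: North (payoff 9); vs South: East (payoff 12); vs East: West (payoff 10).
Mutual best responses occur at (South, East) and (East, West); at each, neither player gains by switching.

(South, East) and (East, West)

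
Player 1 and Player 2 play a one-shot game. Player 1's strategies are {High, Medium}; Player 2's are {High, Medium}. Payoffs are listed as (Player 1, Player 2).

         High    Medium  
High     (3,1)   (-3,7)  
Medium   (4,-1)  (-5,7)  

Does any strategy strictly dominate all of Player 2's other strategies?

Medium

Check whether one of Player 2's strategies beats all alternatives regardless of what the opponent does.
Medium strictly dominates: vs High: 7 > 1; vs Medium: 7 > -1.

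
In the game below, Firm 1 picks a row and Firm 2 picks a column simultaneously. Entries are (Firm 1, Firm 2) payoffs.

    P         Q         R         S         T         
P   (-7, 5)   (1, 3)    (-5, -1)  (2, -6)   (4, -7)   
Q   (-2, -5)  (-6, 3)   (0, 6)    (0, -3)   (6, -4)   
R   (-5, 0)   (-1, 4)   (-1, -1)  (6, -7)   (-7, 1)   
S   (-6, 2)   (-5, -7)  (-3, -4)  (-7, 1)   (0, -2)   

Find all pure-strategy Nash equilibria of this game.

(Q, R)

Check mutual best responses: a cell is a NE iff neither player can gain by unilaterally deviating.
Firm 1's best responses — vs P: Q (payoff -2); vs Q: P (payoff 1); vs R: Q (payoff 0); vs S: R (payoff 6); vs T: Q (payoff 6).
Firm 2's best responses — vs P: P (payoff 5); vs Q: R (payoff 6); vs R: Q (payoff 4); vs S: P (payoff 2).
The only mutual best response is (Q, R); neither player gains by switching there.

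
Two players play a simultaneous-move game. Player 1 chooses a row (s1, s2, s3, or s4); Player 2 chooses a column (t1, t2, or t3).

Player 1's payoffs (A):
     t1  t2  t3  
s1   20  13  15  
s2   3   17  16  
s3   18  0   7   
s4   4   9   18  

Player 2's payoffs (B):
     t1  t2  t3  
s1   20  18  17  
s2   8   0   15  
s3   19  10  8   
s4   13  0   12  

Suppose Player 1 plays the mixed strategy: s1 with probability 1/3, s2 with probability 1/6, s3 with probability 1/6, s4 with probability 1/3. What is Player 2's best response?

t1

Player 2's best reply maximizes expected payoff against the mix.
t1: (1/3)·20 + (1/6)·8 + (1/6)·19 + (1/3)·13 = 31/2
t2: (1/3)·18 + (1/6)·0 + (1/6)·10 + (1/3)·0 = 23/3
t3: (1/3)·17 + (1/6)·15 + (1/6)·8 + (1/3)·12 = 27/2
Highest expected payoff is 31/2, from t1.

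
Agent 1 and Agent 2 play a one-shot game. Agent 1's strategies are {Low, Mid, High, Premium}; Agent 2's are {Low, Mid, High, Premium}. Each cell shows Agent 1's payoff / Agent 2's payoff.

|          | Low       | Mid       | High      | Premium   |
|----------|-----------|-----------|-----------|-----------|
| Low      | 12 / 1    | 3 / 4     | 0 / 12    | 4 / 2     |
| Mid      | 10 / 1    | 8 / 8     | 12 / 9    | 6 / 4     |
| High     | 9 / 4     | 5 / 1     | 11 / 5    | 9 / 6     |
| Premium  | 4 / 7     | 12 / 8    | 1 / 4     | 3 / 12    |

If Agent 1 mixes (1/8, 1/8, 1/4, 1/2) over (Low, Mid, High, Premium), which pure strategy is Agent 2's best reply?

Premium

Agent 2's best reply maximizes expected payoff against the mix.
Low: (1/8)·1 + (1/8)·1 + (1/4)·4 + (1/2)·7 = 19/4
Mid: (1/8)·4 + (1/8)·8 + (1/4)·1 + (1/2)·8 = 23/4
High: (1/8)·12 + (1/8)·9 + (1/4)·5 + (1/2)·4 = 47/8
Premium: (1/8)·2 + (1/8)·4 + (1/4)·6 + (1/2)·12 = 33/4
Highest expected payoff is 33/4, from Premium.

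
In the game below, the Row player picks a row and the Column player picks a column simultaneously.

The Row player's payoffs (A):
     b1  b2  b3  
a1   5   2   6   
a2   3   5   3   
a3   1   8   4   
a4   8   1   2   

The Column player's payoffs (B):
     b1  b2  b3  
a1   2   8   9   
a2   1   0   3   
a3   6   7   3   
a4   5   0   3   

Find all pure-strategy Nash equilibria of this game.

Check mutual best responses: a cell is a NE iff neither player can gain by unilaterally deviating.
The Row player's best responses — vs b1: a4 (payoff 8); vs b2: a3 (payoff 8); vs b3: a1 (payoff 6).
The Column player's best responses — vs a1: b3 (payoff 9); vs a2: b3 (payoff 3); vs a3: b2 (payoff 7); vs a4: b1 (payoff 5).
Mutual best responses occur at (a1, b3), (a3, b2), and (a4, b1); at each, neither player gains by switching.

(a1, b3), (a3, b2), and (a4, b1)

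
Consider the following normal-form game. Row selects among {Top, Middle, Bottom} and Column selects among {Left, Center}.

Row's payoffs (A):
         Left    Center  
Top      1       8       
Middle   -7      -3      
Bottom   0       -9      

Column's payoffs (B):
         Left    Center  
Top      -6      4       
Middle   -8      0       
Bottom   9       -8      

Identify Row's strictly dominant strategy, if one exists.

Check whether one of Row's strategies beats all alternatives regardless of what the opponent does.
Top strictly dominates: vs Left: 1 > each of {-7, 0}; vs Center: 8 > each of {-3, -9}.

Top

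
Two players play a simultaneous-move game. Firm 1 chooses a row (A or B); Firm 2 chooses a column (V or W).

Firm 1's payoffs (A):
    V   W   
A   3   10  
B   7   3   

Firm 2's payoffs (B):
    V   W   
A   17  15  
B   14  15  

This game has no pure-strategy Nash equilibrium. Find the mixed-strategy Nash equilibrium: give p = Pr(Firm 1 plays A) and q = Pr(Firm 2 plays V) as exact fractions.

In a mixed NE each player is indifferent between their pure strategies, so the opponent's mix sets the indifference.
Firm 2 indifferent between V and W: p·17 + (1−p)·14 = p·15 + (1−p)·15 ⟹ 14 + 3p = 15 + 0p ⟹ p = 1/3.
Firm 1 indifferent between A and B: q·3 + (1−q)·10 = q·7 + (1−q)·3 ⟹ 10 + (-7)q = 3 + 4q ⟹ q = 7/11.

p = 1/3, q = 7/11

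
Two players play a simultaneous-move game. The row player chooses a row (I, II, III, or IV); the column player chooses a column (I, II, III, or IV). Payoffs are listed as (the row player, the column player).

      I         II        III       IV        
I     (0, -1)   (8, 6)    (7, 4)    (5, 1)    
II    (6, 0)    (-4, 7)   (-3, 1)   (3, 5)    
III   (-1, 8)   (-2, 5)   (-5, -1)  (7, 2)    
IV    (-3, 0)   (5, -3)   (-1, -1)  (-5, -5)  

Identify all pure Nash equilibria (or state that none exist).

(I, II)

Check mutual best responses: a cell is a NE iff neither player can gain by unilaterally deviating.
The row player's best responses — vs I: II (payoff 6); vs II: I (payoff 8); vs III: I (payoff 7); vs IV: III (payoff 7).
The column player's best responses — vs I: II (payoff 6); vs II: II (payoff 7); vs III: I (payoff 8); vs IV: I (payoff 0).
The only mutual best response is (I, II); neither player gains by switching there.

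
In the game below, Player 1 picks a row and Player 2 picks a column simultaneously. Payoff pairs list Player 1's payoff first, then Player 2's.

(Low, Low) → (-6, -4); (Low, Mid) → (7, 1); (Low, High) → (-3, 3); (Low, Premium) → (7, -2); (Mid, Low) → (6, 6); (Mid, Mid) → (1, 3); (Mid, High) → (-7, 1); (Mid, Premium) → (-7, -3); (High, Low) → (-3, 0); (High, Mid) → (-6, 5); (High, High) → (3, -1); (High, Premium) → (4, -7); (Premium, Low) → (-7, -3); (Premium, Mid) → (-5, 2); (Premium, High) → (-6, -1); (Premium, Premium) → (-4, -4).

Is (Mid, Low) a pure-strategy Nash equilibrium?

Holding Player 2 at Low: Player 1 gets 6 from Mid, versus -6 from Low, -3 from High, -7 from Premium. No profitable deviation for Player 1.
Holding Player 1 at Mid: Player 2 gets 6 from Low, versus 3 from Mid, 1 from High, -3 from Premium. No profitable deviation for Player 2 either.

Yes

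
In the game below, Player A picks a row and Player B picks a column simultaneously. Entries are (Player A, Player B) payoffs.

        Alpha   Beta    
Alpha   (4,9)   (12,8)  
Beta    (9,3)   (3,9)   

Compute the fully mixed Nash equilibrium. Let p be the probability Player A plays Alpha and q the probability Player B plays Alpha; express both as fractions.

In a mixed NE each player is indifferent between their pure strategies, so the opponent's mix sets the indifference.
Player B indifferent between Alpha and Beta: p·9 + (1−p)·3 = p·8 + (1−p)·9 ⟹ 3 + 6p = 9 + (-1)p ⟹ p = 6/7.
Player A indifferent between Alpha and Beta: q·4 + (1−q)·12 = q·9 + (1−q)·3 ⟹ 12 + (-8)q = 3 + 6q ⟹ q = 9/14.

p = 6/7, q = 9/14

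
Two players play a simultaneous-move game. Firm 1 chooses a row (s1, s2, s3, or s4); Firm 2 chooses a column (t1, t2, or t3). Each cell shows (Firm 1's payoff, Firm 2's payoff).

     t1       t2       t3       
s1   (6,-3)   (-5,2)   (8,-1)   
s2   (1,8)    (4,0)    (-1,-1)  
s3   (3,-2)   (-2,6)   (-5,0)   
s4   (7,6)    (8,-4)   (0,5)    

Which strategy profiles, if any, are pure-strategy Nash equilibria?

(s4, t1)

Check mutual best responses: a cell is a NE iff neither player can gain by unilaterally deviating.
Firm 1's best responses — vs t1: s4 (payoff 7); vs t2: s4 (payoff 8); vs t3: s1 (payoff 8).
Firm 2's best responses — vs s1: t2 (payoff 2); vs s2: t1 (payoff 8); vs s3: t2 (payoff 6); vs s4: t1 (payoff 6).
The only mutual best response is (s4, t1); neither player gains by switching there.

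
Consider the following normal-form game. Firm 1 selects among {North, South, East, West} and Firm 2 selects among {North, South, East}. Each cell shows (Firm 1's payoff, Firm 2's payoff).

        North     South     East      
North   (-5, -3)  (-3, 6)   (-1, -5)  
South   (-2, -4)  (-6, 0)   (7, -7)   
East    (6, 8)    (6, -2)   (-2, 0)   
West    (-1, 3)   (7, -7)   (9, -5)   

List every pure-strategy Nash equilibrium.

(East, North)

A profile is a Nash equilibrium when each player is best-responding to the other.
Firm 1's best responses — vs North: East (payoff 6); vs South: West (payoff 7); vs East: West (payoff 9).
Firm 2's best responses — vs North: South (payoff 6); vs South: South (payoff 0); vs East: North (payoff 8); vs West: North (payoff 3).
The only mutual best response is (East, North); neither player gains by switching there.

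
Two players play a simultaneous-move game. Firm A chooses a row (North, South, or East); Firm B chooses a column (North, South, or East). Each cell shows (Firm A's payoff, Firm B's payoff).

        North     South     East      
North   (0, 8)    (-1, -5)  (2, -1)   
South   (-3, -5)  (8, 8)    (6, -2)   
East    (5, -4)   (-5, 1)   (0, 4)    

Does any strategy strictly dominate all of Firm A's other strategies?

None

A strategy is strictly dominant if it gives Firm A a strictly higher payoff than every other strategy, against every choice by the opponent.
North is not dominant: against North, East gives 5 > 0.
South is not dominant: against North, North gives 0 > -3.
East is not dominant: against South, North gives -1 > -5.
No single strategy is best against every opponent action.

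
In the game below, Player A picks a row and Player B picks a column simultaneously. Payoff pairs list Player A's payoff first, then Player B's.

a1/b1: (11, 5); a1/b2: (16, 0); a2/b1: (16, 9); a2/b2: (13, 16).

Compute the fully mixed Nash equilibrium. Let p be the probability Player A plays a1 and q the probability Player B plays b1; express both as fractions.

In a mixed NE each player is indifferent between their pure strategies, so the opponent's mix sets the indifference.
Player B indifferent between b1 and b2: p·5 + (1−p)·9 = p·0 + (1−p)·16 ⟹ 9 + (-4)p = 16 + (-16)p ⟹ p = 7/12.
Player A indifferent between a1 and a2: q·11 + (1−q)·16 = q·16 + (1−q)·13 ⟹ 16 + (-5)q = 13 + 3q ⟹ q = 3/8.

p = 7/12, q = 3/8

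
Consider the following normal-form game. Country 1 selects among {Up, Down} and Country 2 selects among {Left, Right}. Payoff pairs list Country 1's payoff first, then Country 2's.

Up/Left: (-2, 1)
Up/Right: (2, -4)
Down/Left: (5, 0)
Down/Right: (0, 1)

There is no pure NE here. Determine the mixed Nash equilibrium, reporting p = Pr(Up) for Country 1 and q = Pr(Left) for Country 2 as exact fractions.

Each player's mixing probability is pinned down by making the *other* player indifferent.
Country 2 indifferent between Left and Right: p·1 + (1−p)·0 = p·(-4) + (1−p)·1 ⟹ 0 + 1p = 1 + (-5)p ⟹ p = 1/6.
Country 1 indifferent between Up and Down: q·(-2) + (1−q)·2 = q·5 + (1−q)·0 ⟹ 2 + (-4)q = 0 + 5q ⟹ q = 2/9.

p = 1/6, q = 2/9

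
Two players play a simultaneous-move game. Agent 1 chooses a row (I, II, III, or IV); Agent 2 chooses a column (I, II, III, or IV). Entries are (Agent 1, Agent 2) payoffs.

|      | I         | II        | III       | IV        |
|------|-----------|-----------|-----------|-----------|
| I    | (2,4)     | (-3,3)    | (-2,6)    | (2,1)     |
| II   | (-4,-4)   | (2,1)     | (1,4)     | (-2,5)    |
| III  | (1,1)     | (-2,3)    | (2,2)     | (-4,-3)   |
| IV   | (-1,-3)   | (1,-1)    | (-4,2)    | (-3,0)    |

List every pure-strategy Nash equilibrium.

Find each player's best response to every opponent strategy; NE are the intersections.
Agent 1's best responses — vs I: I (payoff 2); vs II: II (payoff 2); vs III: III (payoff 2); vs IV: I (payoff 2).
Agent 2's best responses — vs I: III (payoff 6); vs II: IV (payoff 5); vs III: II (payoff 3); vs IV: III (payoff 2).
No cell has both players best-responding. For instance, Agent 1's best reply to II is II, but against II Agent 2 prefers IV over II.

There is no pure-strategy Nash equilibrium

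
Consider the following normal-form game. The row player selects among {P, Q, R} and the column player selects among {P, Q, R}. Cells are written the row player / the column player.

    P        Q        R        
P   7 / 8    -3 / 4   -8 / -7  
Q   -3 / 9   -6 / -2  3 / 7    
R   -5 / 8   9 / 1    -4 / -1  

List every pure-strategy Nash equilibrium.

(P, P)

A profile is a Nash equilibrium when each player is best-responding to the other.
The row player's best responses — vs P: P (payoff 7); vs Q: R (payoff 9); vs R: Q (payoff 3).
The column player's best responses — vs P: P (payoff 8); vs Q: P (payoff 9); vs R: P (payoff 8).
The only mutual best response is (P, P); neither player gains by switching there.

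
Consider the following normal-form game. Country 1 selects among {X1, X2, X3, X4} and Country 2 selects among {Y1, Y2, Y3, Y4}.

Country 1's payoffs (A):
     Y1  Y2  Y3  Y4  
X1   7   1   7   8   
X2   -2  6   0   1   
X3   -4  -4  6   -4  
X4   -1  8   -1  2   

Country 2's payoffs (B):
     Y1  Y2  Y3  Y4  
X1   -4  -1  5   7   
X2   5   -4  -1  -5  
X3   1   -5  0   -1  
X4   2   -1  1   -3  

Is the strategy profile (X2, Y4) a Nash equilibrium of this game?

Holding Country 2 at Y4: Country 1 gets 1 from X2 but could get 8 by switching to X1. Country 1 has a profitable deviation.

No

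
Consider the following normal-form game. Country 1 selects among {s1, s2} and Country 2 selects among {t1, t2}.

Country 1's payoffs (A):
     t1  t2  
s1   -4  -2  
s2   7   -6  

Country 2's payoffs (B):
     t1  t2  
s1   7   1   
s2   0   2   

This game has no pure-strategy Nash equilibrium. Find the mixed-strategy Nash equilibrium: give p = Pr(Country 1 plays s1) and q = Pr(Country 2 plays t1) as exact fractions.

p = 1/4, q = 4/15

Each player's mixing probability is pinned down by making the *other* player indifferent.
Country 2 indifferent between t1 and t2: p·7 + (1−p)·0 = p·1 + (1−p)·2 ⟹ 0 + 7p = 2 + (-1)p ⟹ p = 1/4.
Country 1 indifferent between s1 and s2: q·(-4) + (1−q)·(-2) = q·7 + (1−q)·(-6) ⟹ (-2) + (-2)q = (-6) + 13q ⟹ q = 4/15.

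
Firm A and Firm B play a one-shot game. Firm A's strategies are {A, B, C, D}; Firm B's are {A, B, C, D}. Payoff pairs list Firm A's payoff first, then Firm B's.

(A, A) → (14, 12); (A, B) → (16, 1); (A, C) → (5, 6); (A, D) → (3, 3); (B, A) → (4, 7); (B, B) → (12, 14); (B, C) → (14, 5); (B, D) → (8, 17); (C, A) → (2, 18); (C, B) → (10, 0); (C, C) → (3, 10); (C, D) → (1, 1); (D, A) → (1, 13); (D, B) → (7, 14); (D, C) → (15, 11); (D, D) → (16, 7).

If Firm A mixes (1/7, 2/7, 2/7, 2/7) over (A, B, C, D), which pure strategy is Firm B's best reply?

A

Firm B's best reply maximizes expected payoff against the mix.
A: (1/7)·12 + (2/7)·7 + (2/7)·18 + (2/7)·13 = 88/7
B: (1/7)·1 + (2/7)·14 + (2/7)·0 + (2/7)·14 = 57/7
C: (1/7)·6 + (2/7)·5 + (2/7)·10 + (2/7)·11 = 58/7
D: (1/7)·3 + (2/7)·17 + (2/7)·1 + (2/7)·7 = 53/7
Highest expected payoff is 88/7, from A.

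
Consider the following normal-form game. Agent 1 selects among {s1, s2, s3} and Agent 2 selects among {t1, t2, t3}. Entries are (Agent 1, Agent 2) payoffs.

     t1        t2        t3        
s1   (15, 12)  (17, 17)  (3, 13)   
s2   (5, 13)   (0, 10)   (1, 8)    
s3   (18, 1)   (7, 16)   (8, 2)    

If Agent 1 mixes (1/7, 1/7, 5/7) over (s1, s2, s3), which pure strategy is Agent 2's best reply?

t2

Compute Agent 2's expected payoff from each pure strategy against the given mix.
t1: (1/7)·12 + (1/7)·13 + (5/7)·1 = 30/7
t2: (1/7)·17 + (1/7)·10 + (5/7)·16 = 107/7
t3: (1/7)·13 + (1/7)·8 + (5/7)·2 = 31/7
Highest expected payoff is 107/7, from t2.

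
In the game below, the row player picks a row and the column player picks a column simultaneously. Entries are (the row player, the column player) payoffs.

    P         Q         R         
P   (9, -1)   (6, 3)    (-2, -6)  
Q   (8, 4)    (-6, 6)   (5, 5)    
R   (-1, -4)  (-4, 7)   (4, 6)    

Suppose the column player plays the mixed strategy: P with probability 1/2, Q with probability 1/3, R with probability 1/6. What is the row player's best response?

The row player's best reply maximizes expected payoff against the mix.
P: (1/2)·9 + (1/3)·6 + (1/6)·(-2) = 37/6
Q: (1/2)·8 + (1/3)·(-6) + (1/6)·5 = 17/6
R: (1/2)·(-1) + (1/3)·(-4) + (1/6)·4 = -7/6
Highest expected payoff is 37/6, from P.

P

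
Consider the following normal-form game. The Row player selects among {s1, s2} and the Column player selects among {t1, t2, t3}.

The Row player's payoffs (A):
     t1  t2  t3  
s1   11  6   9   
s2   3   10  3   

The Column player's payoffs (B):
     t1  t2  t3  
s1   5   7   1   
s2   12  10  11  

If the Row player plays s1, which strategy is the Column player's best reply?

t2

With the Row player fixed at s1, the Column player's payoffs are: t1 → 5, t2 → 7, t3 → 1.
The maximum is 7, achieved by t2.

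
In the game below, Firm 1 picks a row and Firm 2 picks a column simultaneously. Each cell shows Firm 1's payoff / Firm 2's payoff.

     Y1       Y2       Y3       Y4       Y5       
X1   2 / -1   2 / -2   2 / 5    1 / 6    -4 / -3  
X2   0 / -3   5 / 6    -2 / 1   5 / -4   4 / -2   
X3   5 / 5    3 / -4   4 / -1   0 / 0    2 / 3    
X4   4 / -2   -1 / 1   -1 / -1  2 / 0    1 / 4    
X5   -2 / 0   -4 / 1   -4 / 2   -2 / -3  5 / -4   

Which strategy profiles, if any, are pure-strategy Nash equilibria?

Check mutual best responses: a cell is a NE iff neither player can gain by unilaterally deviating.
Firm 1's best responses — vs Y1: X3 (payoff 5); vs Y2: X2 (payoff 5); vs Y3: X3 (payoff 4); vs Y4: X2 (payoff 5); vs Y5: X5 (payoff 5).
Firm 2's best responses — vs X1: Y4 (payoff 6); vs X2: Y2 (payoff 6); vs X3: Y1 (payoff 5); vs X4: Y5 (payoff 4); vs X5: Y3 (payoff 2).
Mutual best responses occur at (X2, Y2) and (X3, Y1); at each, neither player gains by switching.

(X2, Y2) and (X3, Y1)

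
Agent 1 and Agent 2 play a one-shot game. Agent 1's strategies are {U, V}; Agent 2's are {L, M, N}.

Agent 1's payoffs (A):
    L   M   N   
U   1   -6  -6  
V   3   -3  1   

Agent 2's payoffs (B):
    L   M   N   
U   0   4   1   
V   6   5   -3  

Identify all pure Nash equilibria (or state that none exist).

(V, L)

A profile is a Nash equilibrium when each player is best-responding to the other.
Agent 1's best responses — vs L: V (payoff 3); vs M: V (payoff -3); vs N: V (payoff 1).
Agent 2's best responses — vs U: M (payoff 4); vs V: L (payoff 6).
The only mutual best response is (V, L); neither player gains by switching there.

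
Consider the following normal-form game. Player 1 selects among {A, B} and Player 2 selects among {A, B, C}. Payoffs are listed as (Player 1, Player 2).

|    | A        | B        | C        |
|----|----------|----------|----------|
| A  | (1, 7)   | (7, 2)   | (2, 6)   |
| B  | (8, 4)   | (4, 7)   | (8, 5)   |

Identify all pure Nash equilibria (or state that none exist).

No pure-strategy Nash equilibrium

A profile is a Nash equilibrium when each player is best-responding to the other.
Player 1's best responses — vs A: B (payoff 8); vs B: A (payoff 7); vs C: B (payoff 8).
Player 2's best responses — vs A: A (payoff 7); vs B: B (payoff 7).
No cell has both players best-responding. For instance, Player 1's best reply to A is B, but against B Player 2 prefers B over A.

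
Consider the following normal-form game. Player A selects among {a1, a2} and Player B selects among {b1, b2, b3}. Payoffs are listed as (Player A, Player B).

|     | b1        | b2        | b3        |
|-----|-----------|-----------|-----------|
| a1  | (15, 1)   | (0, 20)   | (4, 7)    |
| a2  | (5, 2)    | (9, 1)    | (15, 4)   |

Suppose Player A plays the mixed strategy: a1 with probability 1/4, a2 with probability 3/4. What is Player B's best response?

Player B's best reply maximizes expected payoff against the mix.
b1: (1/4)·1 + (3/4)·2 = 7/4
b2: (1/4)·20 + (3/4)·1 = 23/4
b3: (1/4)·7 + (3/4)·4 = 19/4
Highest expected payoff is 23/4, from b2.

b2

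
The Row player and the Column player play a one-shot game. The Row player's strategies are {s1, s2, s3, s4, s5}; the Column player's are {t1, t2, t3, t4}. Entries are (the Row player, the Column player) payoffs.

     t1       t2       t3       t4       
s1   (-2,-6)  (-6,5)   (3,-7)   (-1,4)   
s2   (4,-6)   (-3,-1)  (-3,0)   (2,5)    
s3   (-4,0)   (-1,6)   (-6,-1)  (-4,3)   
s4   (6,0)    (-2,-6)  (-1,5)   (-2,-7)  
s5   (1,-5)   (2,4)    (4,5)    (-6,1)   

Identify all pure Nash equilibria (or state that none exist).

Find each player's best response to every opponent strategy; NE are the intersections.
The Row player's best responses — vs t1: s4 (payoff 6); vs t2: s5 (payoff 2); vs t3: s5 (payoff 4); vs t4: s2 (payoff 2).
The Column player's best responses — vs s1: t2 (payoff 5); vs s2: t4 (payoff 5); vs s3: t2 (payoff 6); vs s4: t3 (payoff 5); vs s5: t3 (payoff 5).
Mutual best responses occur at (s2, t4) and (s5, t3); at each, neither player gains by switching.

(s2, t4) and (s5, t3)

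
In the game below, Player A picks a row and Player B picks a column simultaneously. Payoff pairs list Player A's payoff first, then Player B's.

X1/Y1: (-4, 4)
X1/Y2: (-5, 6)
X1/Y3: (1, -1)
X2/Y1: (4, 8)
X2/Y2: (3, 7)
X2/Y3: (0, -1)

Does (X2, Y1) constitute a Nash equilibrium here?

Yes

Holding Player B at Y1: Player A gets 4 from X2, versus -4 from X1. No profitable deviation for Player A.
Holding Player A at X2: Player B gets 8 from Y1, versus 7 from Y2, -1 from Y3. No profitable deviation for Player B either.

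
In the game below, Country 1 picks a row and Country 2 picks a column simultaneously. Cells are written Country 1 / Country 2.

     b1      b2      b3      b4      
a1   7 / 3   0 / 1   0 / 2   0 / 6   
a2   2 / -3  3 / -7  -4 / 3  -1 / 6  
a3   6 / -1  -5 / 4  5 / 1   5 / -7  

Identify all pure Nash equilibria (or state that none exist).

There is no pure-strategy Nash equilibrium

Check mutual best responses: a cell is a NE iff neither player can gain by unilaterally deviating.
Country 1's best responses — vs b1: a1 (payoff 7); vs b2: a2 (payoff 3); vs b3: a3 (payoff 5); vs b4: a3 (payoff 5).
Country 2's best responses — vs a1: b4 (payoff 6); vs a2: b4 (payoff 6); vs a3: b2 (payoff 4).
No cell has both players best-responding. For instance, Country 1's best reply to b3 is a3, but against a3 Country 2 prefers b2 over b3.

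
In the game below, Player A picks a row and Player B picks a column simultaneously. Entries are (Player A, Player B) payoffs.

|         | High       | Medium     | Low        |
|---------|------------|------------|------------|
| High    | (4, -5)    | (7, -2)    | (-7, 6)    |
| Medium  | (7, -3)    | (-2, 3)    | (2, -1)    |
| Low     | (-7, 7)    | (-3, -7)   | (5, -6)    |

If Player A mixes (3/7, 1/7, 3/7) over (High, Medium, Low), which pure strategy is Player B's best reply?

Compute Player B's expected payoff from each pure strategy against the given mix.
High: (3/7)·(-5) + (1/7)·(-3) + (3/7)·7 = 3/7
Medium: (3/7)·(-2) + (1/7)·3 + (3/7)·(-7) = -24/7
Low: (3/7)·6 + (1/7)·(-1) + (3/7)·(-6) = -1/7
Highest expected payoff is 3/7, from High.

High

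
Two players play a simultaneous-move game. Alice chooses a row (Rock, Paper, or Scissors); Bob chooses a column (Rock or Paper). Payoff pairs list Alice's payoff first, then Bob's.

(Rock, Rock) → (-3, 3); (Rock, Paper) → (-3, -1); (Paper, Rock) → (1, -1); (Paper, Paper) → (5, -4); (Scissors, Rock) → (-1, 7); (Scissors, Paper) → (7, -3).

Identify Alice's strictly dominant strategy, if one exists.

No strictly dominant strategy

A strategy is strictly dominant if it gives Alice a strictly higher payoff than every other strategy, against every choice by the opponent.
Rock is not dominant: against Rock, Paper gives 1 > -3.
Paper is not dominant: against Paper, Scissors gives 7 > 5.
Scissors is not dominant: against Rock, Paper gives 1 > -1.
No single strategy is best against every opponent action.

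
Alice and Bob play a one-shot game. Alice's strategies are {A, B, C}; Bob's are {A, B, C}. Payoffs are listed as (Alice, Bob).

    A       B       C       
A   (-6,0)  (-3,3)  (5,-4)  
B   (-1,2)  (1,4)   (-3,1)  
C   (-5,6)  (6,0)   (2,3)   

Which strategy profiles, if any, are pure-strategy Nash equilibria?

Find each player's best response to every opponent strategy; NE are the intersections.
Alice's best responses — vs A: B (payoff -1); vs B: C (payoff 6); vs C: A (payoff 5).
Bob's best responses — vs A: B (payoff 3); vs B: B (payoff 4); vs C: A (payoff 6).
No cell has both players best-responding. For instance, Alice's best reply to C is A, but against A Bob prefers B over C.

No pure-strategy Nash equilibrium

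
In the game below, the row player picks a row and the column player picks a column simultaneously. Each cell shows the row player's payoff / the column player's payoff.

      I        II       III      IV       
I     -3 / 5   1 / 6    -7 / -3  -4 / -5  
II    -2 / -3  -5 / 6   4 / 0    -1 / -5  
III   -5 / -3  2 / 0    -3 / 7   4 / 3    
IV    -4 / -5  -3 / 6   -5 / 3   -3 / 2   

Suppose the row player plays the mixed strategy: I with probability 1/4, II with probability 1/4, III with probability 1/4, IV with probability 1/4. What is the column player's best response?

II

The column player's best reply maximizes expected payoff against the mix.
I: (1/4)·5 + (1/4)·(-3) + (1/4)·(-3) + (1/4)·(-5) = -3/2
II: (1/4)·6 + (1/4)·6 + (1/4)·0 + (1/4)·6 = 9/2
III: (1/4)·(-3) + (1/4)·0 + (1/4)·7 + (1/4)·3 = 7/4
IV: (1/4)·(-5) + (1/4)·(-5) + (1/4)·3 + (1/4)·2 = -5/4
Highest expected payoff is 9/2, from II.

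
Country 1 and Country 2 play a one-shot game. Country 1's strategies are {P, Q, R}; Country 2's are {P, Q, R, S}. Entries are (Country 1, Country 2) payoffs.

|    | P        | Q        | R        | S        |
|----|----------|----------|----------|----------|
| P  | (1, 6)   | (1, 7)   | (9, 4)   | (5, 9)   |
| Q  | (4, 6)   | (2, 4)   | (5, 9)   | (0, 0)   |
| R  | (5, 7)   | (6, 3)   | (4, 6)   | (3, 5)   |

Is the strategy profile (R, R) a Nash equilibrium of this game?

No

Holding Country 2 at R: Country 1 gets 4 from R but could get 9 by switching to P. Country 1 has a profitable deviation.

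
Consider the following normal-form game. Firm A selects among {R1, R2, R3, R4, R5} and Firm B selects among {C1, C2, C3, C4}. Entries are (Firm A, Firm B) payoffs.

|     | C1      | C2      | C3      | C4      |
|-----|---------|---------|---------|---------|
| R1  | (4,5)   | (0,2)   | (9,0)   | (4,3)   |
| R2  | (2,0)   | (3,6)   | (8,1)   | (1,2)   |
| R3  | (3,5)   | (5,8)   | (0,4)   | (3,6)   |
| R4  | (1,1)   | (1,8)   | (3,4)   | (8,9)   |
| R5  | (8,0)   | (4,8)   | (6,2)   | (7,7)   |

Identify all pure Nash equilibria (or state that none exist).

(R3, C2) and (R4, C4)

Find each player's best response to every opponent strategy; NE are the intersections.
Firm A's best responses — vs C1: R5 (payoff 8); vs C2: R3 (payoff 5); vs C3: R1 (payoff 9); vs C4: R4 (payoff 8).
Firm B's best responses — vs R1: C1 (payoff 5); vs R2: C2 (payoff 6); vs R3: C2 (payoff 8); vs R4: C4 (payoff 9); vs R5: C2 (payoff 8).
Mutual best responses occur at (R3, C2) and (R4, C4); at each, neither player gains by switching.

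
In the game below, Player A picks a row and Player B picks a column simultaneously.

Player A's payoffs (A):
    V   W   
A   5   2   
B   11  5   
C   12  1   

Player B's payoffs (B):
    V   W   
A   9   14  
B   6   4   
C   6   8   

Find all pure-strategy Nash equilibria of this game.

Check mutual best responses: a cell is a NE iff neither player can gain by unilaterally deviating.
Player A's best responses — vs V: C (payoff 12); vs W: B (payoff 5).
Player B's best responses — vs A: W (payoff 14); vs B: V (payoff 6); vs C: W (payoff 8).
No cell has both players best-responding. For instance, Player A's best reply to W is B, but against B Player B prefers V over W.

None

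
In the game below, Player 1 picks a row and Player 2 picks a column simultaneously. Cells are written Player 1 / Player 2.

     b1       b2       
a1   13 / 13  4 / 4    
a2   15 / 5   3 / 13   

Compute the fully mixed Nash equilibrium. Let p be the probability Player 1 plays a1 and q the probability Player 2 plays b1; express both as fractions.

In a mixed NE each player is indifferent between their pure strategies, so the opponent's mix sets the indifference.
Player 2 indifferent between b1 and b2: p·13 + (1−p)·5 = p·4 + (1−p)·13 ⟹ 5 + 8p = 13 + (-9)p ⟹ p = 8/17.
Player 1 indifferent between a1 and a2: q·13 + (1−q)·4 = q·15 + (1−q)·3 ⟹ 4 + 9q = 3 + 12q ⟹ q = 1/3.

p = 8/17, q = 1/3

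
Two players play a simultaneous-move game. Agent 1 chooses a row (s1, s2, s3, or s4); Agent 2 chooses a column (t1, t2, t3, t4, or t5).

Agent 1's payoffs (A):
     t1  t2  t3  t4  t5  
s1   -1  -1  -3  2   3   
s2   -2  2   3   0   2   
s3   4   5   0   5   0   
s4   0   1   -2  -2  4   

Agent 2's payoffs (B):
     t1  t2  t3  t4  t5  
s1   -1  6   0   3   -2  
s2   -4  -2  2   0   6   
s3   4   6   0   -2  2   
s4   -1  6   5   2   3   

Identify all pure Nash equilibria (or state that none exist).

Find each player's best response to every opponent strategy; NE are the intersections.
Agent 1's best responses — vs t1: s3 (payoff 4); vs t2: s3 (payoff 5); vs t3: s2 (payoff 3); vs t4: s3 (payoff 5); vs t5: s4 (payoff 4).
Agent 2's best responses — vs s1: t2 (payoff 6); vs s2: t5 (payoff 6); vs s3: t2 (payoff 6); vs s4: t2 (payoff 6).
The only mutual best response is (s3, t2); neither player gains by switching there.

(s3, t2)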